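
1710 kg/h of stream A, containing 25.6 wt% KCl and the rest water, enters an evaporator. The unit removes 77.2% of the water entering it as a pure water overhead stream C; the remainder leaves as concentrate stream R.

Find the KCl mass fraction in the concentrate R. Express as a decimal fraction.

0.601

KCl is not removed: 1710×0.256 = 437.76 kg/h of KCl enters R.
water entering = 1710×0.744 = 1272.2 kg/h; overhead removed = 0.772×1272.2 = 982.17 kg/h.
Concentrate = 1710 − 982.17 = 727.83 kg/h.
Mass fraction = 437.76/727.83 = 0.601.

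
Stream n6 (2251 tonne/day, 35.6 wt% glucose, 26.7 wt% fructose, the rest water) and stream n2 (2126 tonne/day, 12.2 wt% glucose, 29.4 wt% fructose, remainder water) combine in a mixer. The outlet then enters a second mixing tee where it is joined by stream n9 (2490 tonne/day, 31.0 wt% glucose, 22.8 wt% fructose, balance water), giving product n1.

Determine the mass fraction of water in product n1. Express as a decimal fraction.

0.4719

Overall, product flow = 6867 tonne/day.
water in = 2251×0.377 + 2126×0.584 + 2490×0.462 = 3240.6 tonne/day.
water fraction in n1 = 0.4719.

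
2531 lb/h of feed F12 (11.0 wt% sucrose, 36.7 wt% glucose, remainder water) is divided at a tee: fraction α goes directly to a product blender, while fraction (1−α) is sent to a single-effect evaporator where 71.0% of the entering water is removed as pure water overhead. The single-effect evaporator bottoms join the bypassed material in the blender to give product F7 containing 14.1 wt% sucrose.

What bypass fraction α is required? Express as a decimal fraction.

All 2531×0.110 = 278.41 lb/h of sucrose reaches F7, so F7 = 278.41/0.141 = 1974.5 lb/h and vapour = 556.46 lb/h.
The evaporator receives (1−α)·2531 of feed at 0.523 water and removes 0.710 of that water:
0.710×0.523×(1−α)×2531 = 556.46
(1−α) = 556.46/939.84 = 0.5921;  α = 0.4079.

0.408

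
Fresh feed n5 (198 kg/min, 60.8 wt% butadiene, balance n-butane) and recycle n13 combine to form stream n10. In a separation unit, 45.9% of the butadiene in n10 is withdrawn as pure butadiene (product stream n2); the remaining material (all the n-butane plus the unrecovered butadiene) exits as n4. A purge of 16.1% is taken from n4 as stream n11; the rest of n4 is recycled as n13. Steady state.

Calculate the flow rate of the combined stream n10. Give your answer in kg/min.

n-butane enters only via n5 and leaves only via the purge: 198×0.392 = 0.161×(n-butane in n4), and the separation unit passes all n-butane, so n-butane in n10 = n-butane in n4 = 482.09 kg/min.
butadiene in n10: m_A = 198×0.608 + (1−0.161)·(1−0.459)·m_A, so m_A = 120.38/0.5461 = 220.44 kg/min.
n10 = 220.44 + 482.09 = 702.53 kg/min.

702.5 kg/min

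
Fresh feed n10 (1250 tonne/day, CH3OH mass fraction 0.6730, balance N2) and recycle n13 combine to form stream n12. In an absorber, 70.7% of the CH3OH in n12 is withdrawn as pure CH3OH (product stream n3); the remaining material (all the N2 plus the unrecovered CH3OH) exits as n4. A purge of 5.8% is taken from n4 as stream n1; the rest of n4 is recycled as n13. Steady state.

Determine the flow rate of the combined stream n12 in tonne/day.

N2 enters only via n10 and leaves only via the purge: 1250×0.327 = 0.058×(N2 in n4), and the absorber passes all N2, so N2 in n12 = N2 in n4 = 7047.4 tonne/day.
CH3OH in n12: m_A = 1250×0.673 + (1−0.058)·(1−0.707)·m_A, so m_A = 841.25/0.7240 = 1162 tonne/day.
n12 = 1162 + 7047.4 = 8209.4 tonne/day.

8209 tonne/day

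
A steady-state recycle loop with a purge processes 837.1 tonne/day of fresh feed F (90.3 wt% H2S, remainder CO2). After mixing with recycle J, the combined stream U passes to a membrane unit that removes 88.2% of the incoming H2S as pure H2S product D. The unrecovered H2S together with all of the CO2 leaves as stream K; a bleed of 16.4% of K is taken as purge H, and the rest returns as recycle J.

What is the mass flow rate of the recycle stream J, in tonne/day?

CO2 enters only via F and leaves only via the purge: 837.1×0.097 = 0.164×(CO2 in K), and the membrane unit passes all CO2, so CO2 in U = CO2 in K = 495.11 tonne/day.
H2S in U: m_A = 837.1×0.903 + (1−0.164)·(1−0.882)·m_A, so m_A = 755.9/0.9014 = 838.63 tonne/day.
K = (1−0.882)×838.63 + 495.11 = 594.07 tonne/day.
Recycle J = (1−0.164)×594.07 = 496.64 tonne/day.

496.6 tonne/day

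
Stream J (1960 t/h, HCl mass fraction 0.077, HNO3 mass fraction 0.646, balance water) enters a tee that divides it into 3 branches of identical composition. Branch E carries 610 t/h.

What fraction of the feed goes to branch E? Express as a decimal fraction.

0.311

Fraction to E = 610/1960 = 0.3112.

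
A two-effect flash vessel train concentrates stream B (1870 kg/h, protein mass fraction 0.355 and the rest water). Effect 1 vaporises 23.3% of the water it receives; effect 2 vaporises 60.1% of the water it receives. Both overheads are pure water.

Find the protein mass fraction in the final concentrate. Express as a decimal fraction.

water in feed = 1870×0.645 = 1206.2 kg/h.
After stage 1: water left = (1−0.233)×1206.2 = 925.12; stream total = 1589 kg/h.
After stage 2: water left = (1−0.601)×925.12 = 369.12; final concentrate = 1033 kg/h.
protein fraction = 663.85/1033 = 0.643.

0.643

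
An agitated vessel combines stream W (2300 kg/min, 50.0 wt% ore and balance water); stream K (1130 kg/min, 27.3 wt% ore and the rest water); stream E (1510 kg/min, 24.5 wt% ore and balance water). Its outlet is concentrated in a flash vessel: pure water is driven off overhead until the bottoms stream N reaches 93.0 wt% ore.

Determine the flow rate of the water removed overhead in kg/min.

ore entering = 2300×0.500 + 1130×0.273 + 1510×0.245 = 1828.4 kg/min.
All ore reports to N, so N = 1828.4/0.930 = 1966.1 kg/min.
Total feed = 4940 kg/min; overhead = 4940 − 1966.1 = 2973.9 kg/min.

2974 kg/min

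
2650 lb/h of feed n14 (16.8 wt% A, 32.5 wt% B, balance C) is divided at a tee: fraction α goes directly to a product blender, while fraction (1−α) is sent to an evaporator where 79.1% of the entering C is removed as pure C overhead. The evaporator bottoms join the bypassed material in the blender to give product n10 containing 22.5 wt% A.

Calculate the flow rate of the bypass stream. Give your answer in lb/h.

976 lb/h

All 2650×0.168 = 445.2 lb/h of A reaches n10, so n10 = 445.2/0.225 = 1978.7 lb/h and vapour = 671.33 lb/h.
The evaporator receives (1−α)·2650 of feed at 0.507 C and removes 0.791 of that C:
0.791×0.507×(1−α)×2650 = 671.33
(1−α) = 671.33/1062.7 = 0.6317;  α = 0.3683.
Bypass flow = 0.3683×2650 = 976.01 lb/h.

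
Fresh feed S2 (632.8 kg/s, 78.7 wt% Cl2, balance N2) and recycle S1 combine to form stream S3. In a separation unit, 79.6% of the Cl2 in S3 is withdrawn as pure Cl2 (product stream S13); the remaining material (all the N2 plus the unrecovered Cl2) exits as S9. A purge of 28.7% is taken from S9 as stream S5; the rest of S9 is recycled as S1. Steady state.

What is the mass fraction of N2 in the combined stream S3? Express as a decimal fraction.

N2 enters only via S2 and leaves only via the purge: 632.8×0.213 = 0.287×(N2 in S9), and the separation unit passes all N2, so N2 in S3 = N2 in S9 = 469.64 kg/s.
Cl2 in S3: m_A = 632.8×0.787 + (1−0.287)·(1−0.796)·m_A, so m_A = 498.01/0.8545 = 582.78 kg/s.
S3 = 582.78 + 469.64 = 1052.4 kg/s.
N2 fraction in S3 = 469.64/1052.4 = 0.446.

0.446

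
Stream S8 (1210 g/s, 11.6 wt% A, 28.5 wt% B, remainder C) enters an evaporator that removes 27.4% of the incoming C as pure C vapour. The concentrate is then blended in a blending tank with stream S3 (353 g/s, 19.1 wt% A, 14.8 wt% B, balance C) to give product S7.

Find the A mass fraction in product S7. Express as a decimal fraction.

Vapour removed = 0.274×0.599×1210 = 198.59 g/s; concentrate = 1011.4 g/s.
A reaching the mixer = 140.36 (from concentrate) + 353×0.191 = 207.78 g/s.
Product flow = 1011.4 + 353 = 1364.4 g/s; A fraction = 0.152.

0.152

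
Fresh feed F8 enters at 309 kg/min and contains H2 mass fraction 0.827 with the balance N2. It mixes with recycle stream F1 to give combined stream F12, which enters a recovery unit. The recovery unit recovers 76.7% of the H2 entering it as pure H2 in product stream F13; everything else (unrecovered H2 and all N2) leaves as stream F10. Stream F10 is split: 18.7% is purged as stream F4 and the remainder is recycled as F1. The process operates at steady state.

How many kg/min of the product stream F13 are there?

H2 in F12: m_A = 309×0.827 + (1−0.187)·(1−0.767)·m_A, so m_A = 255.54/0.8106 = 315.26 kg/min.
Product F13 = 0.767×315.26 = 241.81 kg/min.

241.8 kg/min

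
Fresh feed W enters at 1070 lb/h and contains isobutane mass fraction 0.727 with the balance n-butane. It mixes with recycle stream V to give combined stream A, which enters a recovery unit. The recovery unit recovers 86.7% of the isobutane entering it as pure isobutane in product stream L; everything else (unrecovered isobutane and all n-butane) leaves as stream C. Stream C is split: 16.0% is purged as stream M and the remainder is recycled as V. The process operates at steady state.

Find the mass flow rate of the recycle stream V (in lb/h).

1631 lb/h

n-butane enters only via W and leaves only via the purge: 1070×0.273 = 0.160×(n-butane in C), and the recovery unit passes all n-butane, so n-butane in A = n-butane in C = 1825.7 lb/h.
isobutane in A: m_A = 1070×0.727 + (1−0.160)·(1−0.867)·m_A, so m_A = 777.89/0.8883 = 875.73 lb/h.
C = (1−0.867)×875.73 + 1825.7 = 1942.2 lb/h.
Recycle V = (1−0.160)×1942.2 = 1631.4 lb/h.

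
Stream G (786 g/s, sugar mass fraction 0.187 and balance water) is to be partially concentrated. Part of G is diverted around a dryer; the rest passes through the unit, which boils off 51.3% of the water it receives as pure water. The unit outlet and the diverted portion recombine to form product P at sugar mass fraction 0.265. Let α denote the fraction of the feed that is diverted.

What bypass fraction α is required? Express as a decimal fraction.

All 786×0.187 = 146.98 g/s of sugar reaches P, so P = 146.98/0.265 = 554.65 g/s and vapour = 231.35 g/s.
The evaporator receives (1−α)·786 of feed at 0.813 water and removes 0.513 of that water:
0.513×0.813×(1−α)×786 = 231.35
(1−α) = 231.35/327.82 = 0.7057;  α = 0.2943.

0.294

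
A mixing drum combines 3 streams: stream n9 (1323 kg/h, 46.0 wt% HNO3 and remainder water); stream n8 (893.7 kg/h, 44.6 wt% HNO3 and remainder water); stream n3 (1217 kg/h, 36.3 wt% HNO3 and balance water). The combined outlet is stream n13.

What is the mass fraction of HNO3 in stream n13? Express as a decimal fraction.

Total flow out = 1323 + 893.7 + 1217 = 3433.7 kg/h.
HNO3 in = 1323×0.460 + 893.7×0.446 + 1217×0.363 = 1448.9 kg/h.
HNO3 mass fraction in n13 = 1448.9/3433.7 = 0.422.

0.422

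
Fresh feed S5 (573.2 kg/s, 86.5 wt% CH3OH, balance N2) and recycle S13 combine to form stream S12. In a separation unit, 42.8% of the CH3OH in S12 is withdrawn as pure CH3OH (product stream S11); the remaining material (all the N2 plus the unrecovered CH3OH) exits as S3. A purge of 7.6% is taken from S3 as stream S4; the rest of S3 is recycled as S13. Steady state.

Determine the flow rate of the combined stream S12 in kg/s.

N2 enters only via S5 and leaves only via the purge: 573.2×0.135 = 0.076×(N2 in S3), and the separation unit passes all N2, so N2 in S12 = N2 in S3 = 1018.2 kg/s.
CH3OH in S12: m_A = 573.2×0.865 + (1−0.076)·(1−0.428)·m_A, so m_A = 495.82/0.4715 = 1051.6 kg/s.
S12 = 1051.6 + 1018.2 = 2069.8 kg/s.

2070 kg/s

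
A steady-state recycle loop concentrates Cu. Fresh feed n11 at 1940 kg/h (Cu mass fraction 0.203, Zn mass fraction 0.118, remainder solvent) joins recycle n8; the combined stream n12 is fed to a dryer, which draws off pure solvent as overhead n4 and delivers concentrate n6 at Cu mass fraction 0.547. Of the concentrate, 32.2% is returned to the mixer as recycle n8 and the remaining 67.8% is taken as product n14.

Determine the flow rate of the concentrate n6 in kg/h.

Overall Cu balance (none leaves overhead): Cu in fresh feed = Cu in product, i.e. 1940×0.203 = (1−0.322)·n6·0.547.
n6 = 393.82/(0.547×0.678) = 1061.9 kg/h.

1062 kg/h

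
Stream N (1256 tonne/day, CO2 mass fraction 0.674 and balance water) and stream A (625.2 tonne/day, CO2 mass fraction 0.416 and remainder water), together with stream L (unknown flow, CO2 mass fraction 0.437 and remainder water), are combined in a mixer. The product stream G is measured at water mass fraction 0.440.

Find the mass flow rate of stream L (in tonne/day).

432.2 tonne/day

Let L be the unknown flow. Total out = 1881.2 + L.
water balance: 774.57 + 0.563·L = 0.440·(1881.2 + L)
(0.563 − 0.440)·L = 0.440×1881.2 − 774.57 = 53.155
L = 53.155 / 0.123 = 432.16 tonne/day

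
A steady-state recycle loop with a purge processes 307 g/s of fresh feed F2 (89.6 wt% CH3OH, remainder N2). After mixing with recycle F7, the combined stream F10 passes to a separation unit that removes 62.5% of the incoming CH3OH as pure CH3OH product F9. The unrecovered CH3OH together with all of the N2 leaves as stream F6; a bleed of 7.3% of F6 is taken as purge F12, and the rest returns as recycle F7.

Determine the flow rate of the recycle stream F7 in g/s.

552 g/s

N2 enters only via F2 and leaves only via the purge: 307×0.104 = 0.073×(N2 in F6), and the separation unit passes all N2, so N2 in F10 = N2 in F6 = 437.37 g/s.
CH3OH in F10: m_A = 307×0.896 + (1−0.073)·(1−0.625)·m_A, so m_A = 275.07/0.6524 = 421.65 g/s.
F6 = (1−0.625)×421.65 + 437.37 = 595.49 g/s.
Recycle F7 = (1−0.073)×595.49 = 552.02 g/s.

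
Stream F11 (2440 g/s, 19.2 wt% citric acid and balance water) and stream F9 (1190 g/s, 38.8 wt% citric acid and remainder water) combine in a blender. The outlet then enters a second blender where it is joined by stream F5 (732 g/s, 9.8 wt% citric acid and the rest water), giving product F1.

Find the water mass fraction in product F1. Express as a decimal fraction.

0.770

Overall, product flow = 4362 g/s.
water in = 2440×0.808 + 1190×0.612 + 732×0.902 = 3360.1 g/s.
water fraction in F1 = 0.770.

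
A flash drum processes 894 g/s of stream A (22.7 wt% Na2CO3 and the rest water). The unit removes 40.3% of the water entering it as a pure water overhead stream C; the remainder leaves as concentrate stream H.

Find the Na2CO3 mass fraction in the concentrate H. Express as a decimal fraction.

Na2CO3 is not removed: 894×0.227 = 202.94 g/s of Na2CO3 enters H.
water entering = 894×0.773 = 691.06 g/s; overhead removed = 0.403×691.06 = 278.5 g/s.
Concentrate = 894 − 278.5 = 615.5 g/s.
Mass fraction = 202.94/615.5 = 0.330.

0.330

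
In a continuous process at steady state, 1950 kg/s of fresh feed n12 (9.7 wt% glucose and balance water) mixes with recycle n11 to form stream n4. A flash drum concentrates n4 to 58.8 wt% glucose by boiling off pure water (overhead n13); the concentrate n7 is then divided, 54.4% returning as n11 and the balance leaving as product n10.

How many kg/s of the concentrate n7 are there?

Overall glucose balance (none leaves overhead): glucose in fresh feed = glucose in product, i.e. 1950×0.097 = (1−0.544)·n7·0.588.
n7 = 189.15/(0.588×0.456) = 705.45 kg/s.

705.4 kg/s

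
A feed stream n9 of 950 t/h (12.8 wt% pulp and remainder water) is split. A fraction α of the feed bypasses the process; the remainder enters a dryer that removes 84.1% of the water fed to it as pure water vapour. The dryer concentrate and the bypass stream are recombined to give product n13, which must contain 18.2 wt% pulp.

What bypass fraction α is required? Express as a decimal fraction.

0.595

All 950×0.128 = 121.6 t/h of pulp reaches n13, so n13 = 121.6/0.182 = 668.13 t/h and vapour = 281.87 t/h.
The evaporator receives (1−α)·950 of feed at 0.872 water and removes 0.841 of that water:
0.841×0.872×(1−α)×950 = 281.87
(1−α) = 281.87/696.68 = 0.4046;  α = 0.5954.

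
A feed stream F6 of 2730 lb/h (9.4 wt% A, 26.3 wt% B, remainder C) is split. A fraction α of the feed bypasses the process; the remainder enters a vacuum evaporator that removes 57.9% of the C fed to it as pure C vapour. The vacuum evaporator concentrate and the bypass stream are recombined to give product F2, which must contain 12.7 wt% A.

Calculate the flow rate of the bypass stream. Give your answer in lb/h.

All 2730×0.094 = 256.62 lb/h of A reaches F2, so F2 = 256.62/0.127 = 2020.6 lb/h and vapour = 709.37 lb/h.
The evaporator receives (1−α)·2730 of feed at 0.643 C and removes 0.579 of that C:
0.579×0.643×(1−α)×2730 = 709.37
(1−α) = 709.37/1016.4 = 0.6979;  α = 0.3021.
Bypass flow = 0.3021×2730 = 824.61 lb/h.

824.6 lb/h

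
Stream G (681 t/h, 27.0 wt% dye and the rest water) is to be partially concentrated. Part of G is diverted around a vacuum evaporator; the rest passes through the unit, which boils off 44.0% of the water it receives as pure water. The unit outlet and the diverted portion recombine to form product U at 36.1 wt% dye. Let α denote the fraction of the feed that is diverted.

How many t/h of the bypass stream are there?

146.6 t/h

All 681×0.270 = 183.87 t/h of dye reaches U, so U = 183.87/0.361 = 509.34 t/h and vapour = 171.66 t/h.
The evaporator receives (1−α)·681 of feed at 0.730 water and removes 0.440 of that water:
0.440×0.730×(1−α)×681 = 171.66
(1−α) = 171.66/218.74 = 0.7848;  α = 0.2152.
Bypass flow = 0.2152×681 = 146.55 t/h.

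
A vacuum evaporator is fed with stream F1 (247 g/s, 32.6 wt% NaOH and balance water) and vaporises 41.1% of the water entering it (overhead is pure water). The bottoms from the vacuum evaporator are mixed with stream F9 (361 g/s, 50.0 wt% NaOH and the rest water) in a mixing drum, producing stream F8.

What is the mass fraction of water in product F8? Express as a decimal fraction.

Vapour removed = 0.411×0.674×247 = 68.422 g/s; concentrate = 178.58 g/s.
water reaching the mixer = 98.056 (from concentrate) + 361×0.500 = 278.56 g/s.
Product flow = 178.58 + 361 = 539.58 g/s; water fraction = 0.516.

0.516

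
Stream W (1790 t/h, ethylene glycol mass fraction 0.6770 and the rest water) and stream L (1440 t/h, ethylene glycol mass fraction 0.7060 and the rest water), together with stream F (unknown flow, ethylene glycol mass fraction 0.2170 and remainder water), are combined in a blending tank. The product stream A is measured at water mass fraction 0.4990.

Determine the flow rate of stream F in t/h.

Let F be the unknown flow. Total out = 3230 + F.
water balance: 1001.5 + 0.783·F = 0.499·(3230 + F)
(0.783 − 0.499)·F = 0.499×3230 − 1001.5 = 610.24
F = 610.24 / 0.284 = 2148.7 t/h

2149 t/h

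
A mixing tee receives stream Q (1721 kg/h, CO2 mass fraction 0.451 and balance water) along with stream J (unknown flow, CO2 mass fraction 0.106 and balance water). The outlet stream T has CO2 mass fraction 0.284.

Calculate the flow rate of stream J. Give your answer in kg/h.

1615 kg/h

Let J be the unknown flow. Total out = 1721 + J.
CO2 balance: 776.17 + 0.106·J = 0.284·(1721 + J)
(0.106 − 0.284)·J = 0.284×1721 − 776.17 = -287.41
J = -287.41 / -0.178 = 1614.6 kg/h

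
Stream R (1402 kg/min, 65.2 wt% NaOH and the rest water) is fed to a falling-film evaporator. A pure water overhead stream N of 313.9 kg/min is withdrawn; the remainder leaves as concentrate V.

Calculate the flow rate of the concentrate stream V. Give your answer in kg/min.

Concentrate = 1402 − 313.9 = 1088.1 kg/min.

1088 kg/min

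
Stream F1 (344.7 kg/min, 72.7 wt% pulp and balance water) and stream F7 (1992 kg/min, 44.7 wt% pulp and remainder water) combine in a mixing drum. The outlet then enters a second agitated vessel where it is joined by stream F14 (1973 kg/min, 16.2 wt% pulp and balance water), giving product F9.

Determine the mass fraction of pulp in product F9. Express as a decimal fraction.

Overall, product flow = 4309.7 kg/min.
pulp in = 344.7×0.727 + 1992×0.447 + 1973×0.162 = 1460.6 kg/min.
pulp fraction in F9 = 0.3389.

0.3389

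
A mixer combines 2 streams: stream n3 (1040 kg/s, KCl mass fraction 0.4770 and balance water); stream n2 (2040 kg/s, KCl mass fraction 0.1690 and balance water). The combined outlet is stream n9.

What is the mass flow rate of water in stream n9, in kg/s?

water out = water in = 1040×0.523 + 2040×0.831 = 2239.2 kg/s.

2239 kg/s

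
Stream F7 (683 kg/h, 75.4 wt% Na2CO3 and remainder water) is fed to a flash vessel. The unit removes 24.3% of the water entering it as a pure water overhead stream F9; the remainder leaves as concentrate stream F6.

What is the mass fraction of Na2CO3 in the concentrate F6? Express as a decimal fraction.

Na2CO3 is not removed: 683×0.754 = 514.98 kg/h of Na2CO3 enters F6.
water entering = 683×0.246 = 168.02 kg/h; overhead removed = 0.243×168.02 = 40.828 kg/h.
Concentrate = 683 − 40.828 = 642.17 kg/h.
Mass fraction = 514.98/642.17 = 0.802.

0.802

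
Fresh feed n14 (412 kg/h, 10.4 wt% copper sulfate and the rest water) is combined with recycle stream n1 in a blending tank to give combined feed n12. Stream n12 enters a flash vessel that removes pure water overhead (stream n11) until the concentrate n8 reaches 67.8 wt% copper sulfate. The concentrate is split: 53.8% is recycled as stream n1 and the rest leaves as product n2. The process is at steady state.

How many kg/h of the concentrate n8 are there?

136.8 kg/h

Overall copper sulfate balance (none leaves overhead): copper sulfate in fresh feed = copper sulfate in product, i.e. 412×0.104 = (1−0.538)·n8·0.678.
n8 = 42.848/(0.678×0.462) = 136.79 kg/h.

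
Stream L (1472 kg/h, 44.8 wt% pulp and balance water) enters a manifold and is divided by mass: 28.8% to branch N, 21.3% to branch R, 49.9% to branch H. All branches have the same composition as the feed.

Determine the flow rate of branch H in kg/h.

734.5 kg/h

Branch H flow = 0.499×1472 = 734.53 kg/h.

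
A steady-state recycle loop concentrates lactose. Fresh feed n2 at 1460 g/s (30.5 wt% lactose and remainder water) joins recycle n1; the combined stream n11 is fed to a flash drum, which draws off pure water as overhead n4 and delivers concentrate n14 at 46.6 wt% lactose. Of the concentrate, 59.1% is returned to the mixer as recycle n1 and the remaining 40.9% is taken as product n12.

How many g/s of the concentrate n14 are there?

Overall lactose balance (none leaves overhead): lactose in fresh feed = lactose in product, i.e. 1460×0.305 = (1−0.591)·n14·0.466.
n14 = 445.3/(0.466×0.409) = 2336.4 g/s.

2336 g/s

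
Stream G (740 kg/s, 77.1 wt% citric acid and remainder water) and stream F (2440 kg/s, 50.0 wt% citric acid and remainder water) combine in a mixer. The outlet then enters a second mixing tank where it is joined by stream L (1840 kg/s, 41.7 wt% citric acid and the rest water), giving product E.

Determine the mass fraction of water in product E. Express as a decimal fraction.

Overall, product flow = 5020 kg/s.
water in = 740×0.229 + 2440×0.500 + 1840×0.583 = 2462.2 kg/s.
water fraction in E = 0.4905.

0.4905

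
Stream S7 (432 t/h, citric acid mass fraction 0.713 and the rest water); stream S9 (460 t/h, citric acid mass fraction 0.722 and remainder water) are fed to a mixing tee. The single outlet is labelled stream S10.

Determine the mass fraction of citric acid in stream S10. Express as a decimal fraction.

0.718

Total flow out = 432 + 460 = 892 t/h.
citric acid in = 432×0.713 + 460×0.722 = 640.14 t/h.
citric acid mass fraction in S10 = 640.14/892 = 0.718.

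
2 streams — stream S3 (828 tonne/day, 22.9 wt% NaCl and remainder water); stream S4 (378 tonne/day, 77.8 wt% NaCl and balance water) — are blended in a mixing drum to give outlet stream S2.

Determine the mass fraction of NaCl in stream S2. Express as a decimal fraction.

0.4011

Total flow out = 828 + 378 = 1206 tonne/day.
NaCl in = 828×0.229 + 378×0.778 = 483.7 tonne/day.
NaCl mass fraction in S2 = 483.7/1206 = 0.4011.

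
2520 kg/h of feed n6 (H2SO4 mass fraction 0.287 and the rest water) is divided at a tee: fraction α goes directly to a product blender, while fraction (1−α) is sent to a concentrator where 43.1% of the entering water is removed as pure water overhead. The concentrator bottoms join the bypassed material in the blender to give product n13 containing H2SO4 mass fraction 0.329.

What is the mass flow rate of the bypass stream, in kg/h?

1473 kg/h

All 2520×0.287 = 723.24 kg/h of H2SO4 reaches n13, so n13 = 723.24/0.329 = 2198.3 kg/h and vapour = 321.7 kg/h.
The evaporator receives (1−α)·2520 of feed at 0.713 water and removes 0.431 of that water:
0.431×0.713×(1−α)×2520 = 321.7
(1−α) = 321.7/774.4 = 0.4154;  α = 0.5846.
Bypass flow = 0.5846×2520 = 1473.1 kg/h.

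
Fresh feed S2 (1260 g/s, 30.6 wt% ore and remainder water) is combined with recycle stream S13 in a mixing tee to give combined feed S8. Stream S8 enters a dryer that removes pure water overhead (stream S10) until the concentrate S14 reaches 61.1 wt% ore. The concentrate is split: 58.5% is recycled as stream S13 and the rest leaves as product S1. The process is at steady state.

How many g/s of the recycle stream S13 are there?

Overall ore balance (none leaves overhead): ore in fresh feed = ore in product, i.e. 1260×0.306 = (1−0.585)·S14·0.611.
S14 = 385.56/(0.611×0.415) = 1520.6 g/s.
Recycle S13 = 0.585×1520.6 = 889.53 g/s.

889.5 g/s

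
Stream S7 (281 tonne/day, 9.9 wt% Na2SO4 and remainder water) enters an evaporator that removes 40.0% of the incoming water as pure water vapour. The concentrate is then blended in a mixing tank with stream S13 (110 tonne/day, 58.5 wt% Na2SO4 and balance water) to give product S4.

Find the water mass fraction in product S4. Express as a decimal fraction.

0.6819

Vapour removed = 0.400×0.901×281 = 101.27 tonne/day; concentrate = 179.73 tonne/day.
water reaching the mixer = 151.91 (from concentrate) + 110×0.415 = 197.56 tonne/day.
Product flow = 179.73 + 110 = 289.73 tonne/day; water fraction = 0.6819.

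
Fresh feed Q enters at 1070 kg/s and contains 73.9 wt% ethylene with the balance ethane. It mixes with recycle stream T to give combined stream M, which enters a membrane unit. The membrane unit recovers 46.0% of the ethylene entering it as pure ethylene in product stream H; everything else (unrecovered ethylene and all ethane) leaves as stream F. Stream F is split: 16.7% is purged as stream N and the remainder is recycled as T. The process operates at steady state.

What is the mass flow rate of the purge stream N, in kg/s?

408.9 kg/s

ethane enters only via Q and leaves only via the purge: 1070×0.261 = 0.167×(ethane in F), and the membrane unit passes all ethane, so ethane in M = ethane in F = 1672.3 kg/s.
ethylene in M: m_A = 1070×0.739 + (1−0.167)·(1−0.460)·m_A, so m_A = 790.73/0.5502 = 1437.2 kg/s.
F = (1−0.460)×1437.2 + 1672.3 = 2448.4 kg/s.
Purge N = 0.167×2448.4 = 408.88 kg/s.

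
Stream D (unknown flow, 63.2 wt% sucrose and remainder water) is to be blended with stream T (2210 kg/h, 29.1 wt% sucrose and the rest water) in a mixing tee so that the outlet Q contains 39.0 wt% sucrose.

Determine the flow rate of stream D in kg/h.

904.1 kg/h

Let D be the unknown flow. Total out = 2210 + D.
sucrose balance: 643.11 + 0.632·D = 0.390·(2210 + D)
(0.632 − 0.390)·D = 0.390×2210 − 643.11 = 218.79
D = 218.79 / 0.242 = 904.09 kg/h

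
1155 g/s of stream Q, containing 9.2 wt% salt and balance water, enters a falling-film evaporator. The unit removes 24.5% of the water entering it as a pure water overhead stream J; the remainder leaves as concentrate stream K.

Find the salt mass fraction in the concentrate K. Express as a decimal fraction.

salt is not removed: 1155×0.092 = 106.26 g/s of salt enters K.
water entering = 1155×0.908 = 1048.7 g/s; overhead removed = 0.245×1048.7 = 256.94 g/s.
Concentrate = 1155 − 256.94 = 898.06 g/s.
Mass fraction = 106.26/898.06 = 0.1183.

0.1183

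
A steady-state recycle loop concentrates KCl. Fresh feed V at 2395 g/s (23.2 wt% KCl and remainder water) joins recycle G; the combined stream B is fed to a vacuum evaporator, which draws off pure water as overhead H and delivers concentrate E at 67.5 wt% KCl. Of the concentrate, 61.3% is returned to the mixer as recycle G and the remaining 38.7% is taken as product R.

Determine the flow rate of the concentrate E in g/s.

2127 g/s

Overall KCl balance (none leaves overhead): KCl in fresh feed = KCl in product, i.e. 2395×0.232 = (1−0.613)·E·0.675.
E = 555.64/(0.675×0.387) = 2127.1 g/s.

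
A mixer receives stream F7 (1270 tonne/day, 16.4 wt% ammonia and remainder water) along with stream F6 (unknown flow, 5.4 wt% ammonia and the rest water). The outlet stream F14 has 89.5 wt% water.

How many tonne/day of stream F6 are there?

Let F6 be the unknown flow. Total out = 1270 + F6.
water balance: 1061.7 + 0.946·F6 = 0.895·(1270 + F6)
(0.946 − 0.895)·F6 = 0.895×1270 − 1061.7 = 74.93
F6 = 74.93 / 0.051 = 1469.2 tonne/day

1469 tonne/day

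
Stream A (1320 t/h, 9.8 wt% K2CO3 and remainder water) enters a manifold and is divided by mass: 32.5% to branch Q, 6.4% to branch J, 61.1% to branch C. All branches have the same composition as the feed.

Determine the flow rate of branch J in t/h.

Branch J flow = 0.064×1320 = 84.48 t/h.

84.48 t/h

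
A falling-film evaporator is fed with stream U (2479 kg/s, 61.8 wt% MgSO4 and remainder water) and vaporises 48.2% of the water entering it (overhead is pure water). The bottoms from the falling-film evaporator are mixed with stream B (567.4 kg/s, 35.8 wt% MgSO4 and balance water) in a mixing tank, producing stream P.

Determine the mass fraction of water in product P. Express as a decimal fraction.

0.3300

Vapour removed = 0.482×0.382×2479 = 456.44 kg/s; concentrate = 2022.6 kg/s.
water reaching the mixer = 490.53 (from concentrate) + 567.4×0.642 = 854.81 kg/s.
Product flow = 2022.6 + 567.4 = 2590 kg/s; water fraction = 0.3300.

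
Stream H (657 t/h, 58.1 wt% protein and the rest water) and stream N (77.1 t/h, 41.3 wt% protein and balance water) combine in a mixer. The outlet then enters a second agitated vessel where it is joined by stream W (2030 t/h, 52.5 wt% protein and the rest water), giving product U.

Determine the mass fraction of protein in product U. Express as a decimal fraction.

Overall, product flow = 2764.1 t/h.
protein in = 657×0.581 + 77.1×0.413 + 2030×0.525 = 1479.3 t/h.
protein fraction in U = 0.5352.

0.5352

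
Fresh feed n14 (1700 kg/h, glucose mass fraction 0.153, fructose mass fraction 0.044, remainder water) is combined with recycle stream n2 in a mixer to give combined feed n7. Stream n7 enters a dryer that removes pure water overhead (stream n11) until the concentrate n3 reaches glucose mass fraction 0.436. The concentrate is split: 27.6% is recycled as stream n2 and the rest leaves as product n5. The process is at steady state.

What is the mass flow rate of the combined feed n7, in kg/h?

1927 kg/h

Overall glucose balance (none leaves overhead): glucose in fresh feed = glucose in product, i.e. 1700×0.153 = (1−0.276)·n3·0.436.
n3 = 260.1/(0.436×0.724) = 823.98 kg/h.
Recycle n2 = 0.276×823.98 = 227.42 kg/h.
Combined feed n7 = 1700 + 227.42 = 1927.4 kg/h.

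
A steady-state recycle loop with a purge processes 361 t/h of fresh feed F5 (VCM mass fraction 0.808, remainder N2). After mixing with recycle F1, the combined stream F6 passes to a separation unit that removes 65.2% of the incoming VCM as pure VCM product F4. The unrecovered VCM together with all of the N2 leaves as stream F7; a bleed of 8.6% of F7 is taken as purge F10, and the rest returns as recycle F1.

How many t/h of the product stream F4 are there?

VCM in F6: m_A = 361×0.808 + (1−0.086)·(1−0.652)·m_A, so m_A = 291.69/0.6819 = 427.74 t/h.
Product F4 = 0.652×427.74 = 278.89 t/h.

278.9 t/h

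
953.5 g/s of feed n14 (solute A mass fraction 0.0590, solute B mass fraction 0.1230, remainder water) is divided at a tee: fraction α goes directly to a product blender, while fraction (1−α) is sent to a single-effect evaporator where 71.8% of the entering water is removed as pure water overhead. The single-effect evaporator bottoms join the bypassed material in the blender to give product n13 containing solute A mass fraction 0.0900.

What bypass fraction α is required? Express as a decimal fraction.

0.414

All 953.5×0.059 = 56.256 g/s of solute A reaches n13, so n13 = 56.256/0.090 = 625.07 g/s and vapour = 328.43 g/s.
The evaporator receives (1−α)·953.5 of feed at 0.818 water and removes 0.718 of that water:
0.718×0.818×(1−α)×953.5 = 328.43
(1−α) = 328.43/560.01 = 0.5865;  α = 0.4135.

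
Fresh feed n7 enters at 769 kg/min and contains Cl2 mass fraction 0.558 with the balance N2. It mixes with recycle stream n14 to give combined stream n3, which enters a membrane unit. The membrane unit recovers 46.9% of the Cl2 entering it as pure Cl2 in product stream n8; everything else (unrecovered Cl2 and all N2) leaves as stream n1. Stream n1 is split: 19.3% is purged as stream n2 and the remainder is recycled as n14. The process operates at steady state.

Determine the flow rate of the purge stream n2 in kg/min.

N2 enters only via n7 and leaves only via the purge: 769×0.442 = 0.193×(N2 in n1), and the membrane unit passes all N2, so N2 in n3 = N2 in n1 = 1761.1 kg/min.
Cl2 in n3: m_A = 769×0.558 + (1−0.193)·(1−0.469)·m_A, so m_A = 429.1/0.5715 = 750.86 kg/min.
n1 = (1−0.469)×750.86 + 1761.1 = 2159.8 kg/min.
Purge n2 = 0.193×2159.8 = 416.85 kg/min.

416.8 kg/min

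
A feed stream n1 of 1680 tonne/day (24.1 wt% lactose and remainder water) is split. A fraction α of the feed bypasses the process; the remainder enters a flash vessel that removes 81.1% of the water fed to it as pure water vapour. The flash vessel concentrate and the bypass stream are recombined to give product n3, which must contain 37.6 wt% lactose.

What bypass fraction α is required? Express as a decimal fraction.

0.417

All 1680×0.241 = 404.88 tonne/day of lactose reaches n3, so n3 = 404.88/0.376 = 1076.8 tonne/day and vapour = 603.19 tonne/day.
The evaporator receives (1−α)·1680 of feed at 0.759 water and removes 0.811 of that water:
0.811×0.759×(1−α)×1680 = 603.19
(1−α) = 603.19/1034.1 = 0.5833;  α = 0.4167.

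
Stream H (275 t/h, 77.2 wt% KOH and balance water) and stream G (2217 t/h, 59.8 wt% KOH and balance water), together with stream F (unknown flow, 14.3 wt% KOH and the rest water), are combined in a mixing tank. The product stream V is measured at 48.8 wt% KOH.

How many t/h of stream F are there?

933.2 t/h

Let F be the unknown flow. Total out = 2492 + F.
KOH balance: 1538.1 + 0.143·F = 0.488·(2492 + F)
(0.143 − 0.488)·F = 0.488×2492 − 1538.1 = -321.97
F = -321.97 / -0.345 = 933.25 t/h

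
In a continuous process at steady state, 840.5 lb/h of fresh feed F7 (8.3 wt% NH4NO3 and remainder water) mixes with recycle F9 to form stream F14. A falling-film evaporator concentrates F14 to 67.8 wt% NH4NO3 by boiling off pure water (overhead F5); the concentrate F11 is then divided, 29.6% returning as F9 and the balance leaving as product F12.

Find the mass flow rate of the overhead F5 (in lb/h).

737.6 lb/h

Overall NH4NO3 balance (none leaves overhead): NH4NO3 in fresh feed = NH4NO3 in product, i.e. 840.5×0.083 = (1−0.296)·F11·0.678.
F11 = 69.761/(0.678×0.704) = 146.15 lb/h.
Recycle F9 = 0.296×146.15 = 43.262 lb/h.
Combined feed F14 = 840.5 + 43.262 = 883.76 lb/h.
Overhead F5 = F14 − F11 = 883.76 − 146.15 = 737.61 lb/h.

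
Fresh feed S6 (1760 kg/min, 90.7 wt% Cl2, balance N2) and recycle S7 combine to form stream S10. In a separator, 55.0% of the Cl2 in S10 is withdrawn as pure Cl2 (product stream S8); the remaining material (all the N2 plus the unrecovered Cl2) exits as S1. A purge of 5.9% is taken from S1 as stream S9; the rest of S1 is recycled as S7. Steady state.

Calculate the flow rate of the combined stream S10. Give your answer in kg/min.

5543 kg/min

N2 enters only via S6 and leaves only via the purge: 1760×0.093 = 0.059×(N2 in S1), and the separator passes all N2, so N2 in S10 = N2 in S1 = 2774.2 kg/min.
Cl2 in S10: m_A = 1760×0.907 + (1−0.059)·(1−0.550)·m_A, so m_A = 1596.3/0.5766 = 2768.7 kg/min.
S10 = 2768.7 + 2774.2 = 5543 kg/min.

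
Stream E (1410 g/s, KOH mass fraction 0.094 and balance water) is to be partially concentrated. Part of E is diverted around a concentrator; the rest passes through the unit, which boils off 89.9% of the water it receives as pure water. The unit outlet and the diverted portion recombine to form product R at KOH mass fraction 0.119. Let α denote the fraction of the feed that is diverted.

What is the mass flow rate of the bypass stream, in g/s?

All 1410×0.094 = 132.54 g/s of KOH reaches R, so R = 132.54/0.119 = 1113.8 g/s and vapour = 296.22 g/s.
The evaporator receives (1−α)·1410 of feed at 0.906 water and removes 0.899 of that water:
0.899×0.906×(1−α)×1410 = 296.22
(1−α) = 296.22/1148.4 = 0.2579;  α = 0.7421.
Bypass flow = 0.7421×1410 = 1046.3 g/s.

1046 g/s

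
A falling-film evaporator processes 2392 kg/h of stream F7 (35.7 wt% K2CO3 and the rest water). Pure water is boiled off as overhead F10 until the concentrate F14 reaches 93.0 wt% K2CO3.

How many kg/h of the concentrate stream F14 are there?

918.2 kg/h

K2CO3 is conserved: 2392×0.357 = 853.94 kg/h all reports to the concentrate.
Concentrate = 853.94/(target fraction) = 918.22 kg/h.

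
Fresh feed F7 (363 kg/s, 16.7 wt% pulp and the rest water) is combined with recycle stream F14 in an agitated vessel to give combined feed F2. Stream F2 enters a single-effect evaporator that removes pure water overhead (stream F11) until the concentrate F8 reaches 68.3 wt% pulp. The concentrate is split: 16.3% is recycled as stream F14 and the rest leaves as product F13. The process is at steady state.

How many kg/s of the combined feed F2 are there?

Overall pulp balance (none leaves overhead): pulp in fresh feed = pulp in product, i.e. 363×0.167 = (1−0.163)·F8·0.683.
F8 = 60.621/(0.683×0.837) = 106.04 kg/s.
Recycle F14 = 0.163×106.04 = 17.285 kg/s.
Combined feed F2 = 363 + 17.285 = 380.28 kg/s.

380.3 kg/s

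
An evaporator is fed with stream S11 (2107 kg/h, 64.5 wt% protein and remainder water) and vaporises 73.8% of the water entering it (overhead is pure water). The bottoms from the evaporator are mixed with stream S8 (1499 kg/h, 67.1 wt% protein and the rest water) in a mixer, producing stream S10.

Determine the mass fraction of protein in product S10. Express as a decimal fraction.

Vapour removed = 0.738×0.355×2107 = 552.01 kg/h; concentrate = 1555 kg/h.
protein reaching the mixer = 1359 (from concentrate) + 1499×0.671 = 2364.8 kg/h.
Product flow = 1555 + 1499 = 3054 kg/h; protein fraction = 0.774.

0.774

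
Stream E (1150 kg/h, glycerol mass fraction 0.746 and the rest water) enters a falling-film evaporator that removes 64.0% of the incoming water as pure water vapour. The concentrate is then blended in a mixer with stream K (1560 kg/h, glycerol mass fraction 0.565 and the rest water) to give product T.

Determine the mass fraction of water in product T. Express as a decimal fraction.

Vapour removed = 0.640×0.254×1150 = 186.94 kg/h; concentrate = 963.06 kg/h.
water reaching the mixer = 105.16 (from concentrate) + 1560×0.435 = 783.76 kg/h.
Product flow = 963.06 + 1560 = 2523.1 kg/h; water fraction = 0.311.

0.311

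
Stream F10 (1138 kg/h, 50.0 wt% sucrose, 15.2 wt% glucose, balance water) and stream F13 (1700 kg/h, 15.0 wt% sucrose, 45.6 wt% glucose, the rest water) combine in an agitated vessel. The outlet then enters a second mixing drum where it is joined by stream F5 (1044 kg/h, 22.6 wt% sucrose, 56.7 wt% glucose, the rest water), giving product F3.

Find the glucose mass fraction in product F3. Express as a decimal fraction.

Overall, product flow = 3882 kg/h.
glucose in = 1138×0.152 + 1700×0.456 + 1044×0.567 = 1540.1 kg/h.
glucose fraction in F3 = 0.3967.

0.3967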